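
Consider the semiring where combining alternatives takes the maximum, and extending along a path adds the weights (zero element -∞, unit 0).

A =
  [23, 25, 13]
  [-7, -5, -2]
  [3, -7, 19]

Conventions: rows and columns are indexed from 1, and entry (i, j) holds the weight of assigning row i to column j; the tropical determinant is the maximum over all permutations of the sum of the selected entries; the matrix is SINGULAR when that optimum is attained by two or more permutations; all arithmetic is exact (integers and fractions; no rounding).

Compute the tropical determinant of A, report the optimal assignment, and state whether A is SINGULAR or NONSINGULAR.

σ = (1, 2, 3): 23 + (-5) + 19 = 37
σ = (1, 3, 2): 23 + (-2) + (-7) = 14
σ = (2, 1, 3): 25 + (-7) + 19 = 37
σ = (2, 3, 1): 25 + (-2) + 3 = 26
σ = (3, 1, 2): 13 + (-7) + (-7) = -1
σ = (3, 2, 1): 13 + (-5) + 3 = 11
Optimal value attained by: σ = (1, 2, 3).
Answer: det⊕(A) = 37; verdict: SINGULAR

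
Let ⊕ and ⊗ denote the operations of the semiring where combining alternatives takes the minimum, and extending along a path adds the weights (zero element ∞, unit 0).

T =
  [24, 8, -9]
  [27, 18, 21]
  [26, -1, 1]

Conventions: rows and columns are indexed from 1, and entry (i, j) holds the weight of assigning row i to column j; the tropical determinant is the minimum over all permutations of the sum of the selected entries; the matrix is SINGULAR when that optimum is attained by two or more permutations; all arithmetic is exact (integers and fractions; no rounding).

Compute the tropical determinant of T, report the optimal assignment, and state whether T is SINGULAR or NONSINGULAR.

σ = (1, 2, 3): 24 + 18 + 1 = 43
σ = (1, 3, 2): 24 + 21 + (-1) = 44
σ = (2, 1, 3): 8 + 27 + 1 = 36
σ = (2, 3, 1): 8 + 21 + 26 = 55
σ = (3, 1, 2): (-9) + 27 + (-1) = 17
σ = (3, 2, 1): (-9) + 18 + 26 = 35
Optimal value attained by: σ = (3, 1, 2).
Answer: det⊕(T) = 17; verdict: NONSINGULAR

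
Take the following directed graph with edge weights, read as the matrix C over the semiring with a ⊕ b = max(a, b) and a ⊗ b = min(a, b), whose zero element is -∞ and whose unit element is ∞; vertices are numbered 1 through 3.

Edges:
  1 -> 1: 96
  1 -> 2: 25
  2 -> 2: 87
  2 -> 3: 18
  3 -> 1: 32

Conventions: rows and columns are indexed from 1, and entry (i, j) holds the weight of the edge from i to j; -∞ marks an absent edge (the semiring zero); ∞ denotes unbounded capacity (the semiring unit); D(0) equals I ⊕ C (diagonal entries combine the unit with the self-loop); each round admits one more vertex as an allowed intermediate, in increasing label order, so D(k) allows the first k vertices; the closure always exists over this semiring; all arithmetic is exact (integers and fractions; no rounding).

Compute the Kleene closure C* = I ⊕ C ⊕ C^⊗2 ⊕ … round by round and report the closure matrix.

D(0):
  [∞, 25, -∞]
  [-∞, ∞, 18]
  [32, -∞, ∞]
D(1):
  [∞, 25, -∞]
  [-∞, ∞, 18]
  [32, 25, ∞]
D(2):
  [∞, 25, 18]
  [-∞, ∞, 18]
  [32, 25, ∞]
D(3):
  [∞, 25, 18]
  [18, ∞, 18]
  [32, 25, ∞]
Answer: C* = [[∞, 25, 18], [18, ∞, 18], [32, 25, ∞]]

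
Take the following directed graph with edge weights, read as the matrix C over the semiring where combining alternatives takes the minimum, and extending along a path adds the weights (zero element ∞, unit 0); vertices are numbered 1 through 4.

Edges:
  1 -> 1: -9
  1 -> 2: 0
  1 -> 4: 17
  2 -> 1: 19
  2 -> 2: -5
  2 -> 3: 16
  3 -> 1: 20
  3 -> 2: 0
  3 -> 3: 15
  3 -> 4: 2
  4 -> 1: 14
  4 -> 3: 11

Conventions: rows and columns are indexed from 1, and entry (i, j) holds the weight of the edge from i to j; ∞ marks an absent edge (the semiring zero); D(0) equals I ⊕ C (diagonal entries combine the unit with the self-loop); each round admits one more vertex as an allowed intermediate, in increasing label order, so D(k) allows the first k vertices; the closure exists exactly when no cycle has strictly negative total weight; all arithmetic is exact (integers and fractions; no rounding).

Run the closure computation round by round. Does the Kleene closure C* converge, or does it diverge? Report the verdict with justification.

Detection: at round 0, diagonal entry (1, 1) turns strictly negative.
Key observation: the cycle 1->1 has total weight (-9), which is strictly negative.
Answer: DIVERGES — negative cycle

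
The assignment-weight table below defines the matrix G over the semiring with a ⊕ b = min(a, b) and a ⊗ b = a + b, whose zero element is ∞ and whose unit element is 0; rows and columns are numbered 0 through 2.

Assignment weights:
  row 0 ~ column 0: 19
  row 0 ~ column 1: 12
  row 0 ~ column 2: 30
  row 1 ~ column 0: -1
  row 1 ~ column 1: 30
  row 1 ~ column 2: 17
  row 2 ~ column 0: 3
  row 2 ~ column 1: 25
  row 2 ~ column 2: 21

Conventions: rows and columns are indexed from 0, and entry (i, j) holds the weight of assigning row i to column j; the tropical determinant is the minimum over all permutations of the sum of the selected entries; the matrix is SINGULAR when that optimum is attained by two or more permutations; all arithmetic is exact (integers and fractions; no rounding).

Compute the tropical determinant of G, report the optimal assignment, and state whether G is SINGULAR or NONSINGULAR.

σ = (0, 1, 2): 19 + 30 + 21 = 70
σ = (0, 2, 1): 19 + 17 + 25 = 61
σ = (1, 0, 2): 12 + (-1) + 21 = 32
σ = (1, 2, 0): 12 + 17 + 3 = 32
σ = (2, 0, 1): 30 + (-1) + 25 = 54
σ = (2, 1, 0): 30 + 30 + 3 = 63
Optimal value attained by: σ = (1, 0, 2).
Answer: det⊕(G) = 32; verdict: SINGULAR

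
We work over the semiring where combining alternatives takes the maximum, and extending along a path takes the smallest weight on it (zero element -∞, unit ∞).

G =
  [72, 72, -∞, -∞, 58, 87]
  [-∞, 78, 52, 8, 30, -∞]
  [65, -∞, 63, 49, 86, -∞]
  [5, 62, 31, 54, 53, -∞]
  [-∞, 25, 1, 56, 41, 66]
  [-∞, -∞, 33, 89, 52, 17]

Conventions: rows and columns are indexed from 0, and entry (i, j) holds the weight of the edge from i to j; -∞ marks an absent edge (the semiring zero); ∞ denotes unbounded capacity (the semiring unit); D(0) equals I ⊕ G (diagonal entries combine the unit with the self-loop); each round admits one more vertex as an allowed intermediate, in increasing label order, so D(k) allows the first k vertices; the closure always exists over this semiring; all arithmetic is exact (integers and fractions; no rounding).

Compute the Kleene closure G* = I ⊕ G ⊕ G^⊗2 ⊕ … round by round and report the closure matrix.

D(0):
  [∞, 72, -∞, -∞, 58, 87]
  [-∞, ∞, 52, 8, 30, -∞]
  [65, -∞, ∞, 49, 86, -∞]
  [5, 62, 31, ∞, 53, -∞]
  [-∞, 25, 1, 56, ∞, 66]
  [-∞, -∞, 33, 89, 52, ∞]
D(1):
  [∞, 72, -∞, -∞, 58, 87]
  [-∞, ∞, 52, 8, 30, -∞]
  [65, 65, ∞, 49, 86, 65]
  [5, 62, 31, ∞, 53, 5]
  [-∞, 25, 1, 56, ∞, 66]
  [-∞, -∞, 33, 89, 52, ∞]
D(2):
  [∞, 72, 52, 8, 58, 87]
  [-∞, ∞, 52, 8, 30, -∞]
  [65, 65, ∞, 49, 86, 65]
  [5, 62, 52, ∞, 53, 5]
  [-∞, 25, 25, 56, ∞, 66]
  [-∞, -∞, 33, 89, 52, ∞]
D(3):
  [∞, 72, 52, 49, 58, 87]
  [52, ∞, 52, 49, 52, 52]
  [65, 65, ∞, 49, 86, 65]
  [52, 62, 52, ∞, 53, 52]
  [25, 25, 25, 56, ∞, 66]
  [33, 33, 33, 89, 52, ∞]
D(4):
  [∞, 72, 52, 49, 58, 87]
  [52, ∞, 52, 49, 52, 52]
  [65, 65, ∞, 49, 86, 65]
  [52, 62, 52, ∞, 53, 52]
  [52, 56, 52, 56, ∞, 66]
  [52, 62, 52, 89, 53, ∞]
D(5):
  [∞, 72, 52, 56, 58, 87]
  [52, ∞, 52, 52, 52, 52]
  [65, 65, ∞, 56, 86, 66]
  [52, 62, 52, ∞, 53, 53]
  [52, 56, 52, 56, ∞, 66]
  [52, 62, 52, 89, 53, ∞]
D(6):
  [∞, 72, 52, 87, 58, 87]
  [52, ∞, 52, 52, 52, 52]
  [65, 65, ∞, 66, 86, 66]
  [52, 62, 52, ∞, 53, 53]
  [52, 62, 52, 66, ∞, 66]
  [52, 62, 52, 89, 53, ∞]
Answer: G* = [[∞, 72, 52, 87, 58, 87], [52, ∞, 52, 52, 52, 52], [65, 65, ∞, 66, 86, 66], [52, 62, 52, ∞, 53, 53], [52, 62, 52, 66, ∞, 66], [52, 62, 52, 89, 53, ∞]]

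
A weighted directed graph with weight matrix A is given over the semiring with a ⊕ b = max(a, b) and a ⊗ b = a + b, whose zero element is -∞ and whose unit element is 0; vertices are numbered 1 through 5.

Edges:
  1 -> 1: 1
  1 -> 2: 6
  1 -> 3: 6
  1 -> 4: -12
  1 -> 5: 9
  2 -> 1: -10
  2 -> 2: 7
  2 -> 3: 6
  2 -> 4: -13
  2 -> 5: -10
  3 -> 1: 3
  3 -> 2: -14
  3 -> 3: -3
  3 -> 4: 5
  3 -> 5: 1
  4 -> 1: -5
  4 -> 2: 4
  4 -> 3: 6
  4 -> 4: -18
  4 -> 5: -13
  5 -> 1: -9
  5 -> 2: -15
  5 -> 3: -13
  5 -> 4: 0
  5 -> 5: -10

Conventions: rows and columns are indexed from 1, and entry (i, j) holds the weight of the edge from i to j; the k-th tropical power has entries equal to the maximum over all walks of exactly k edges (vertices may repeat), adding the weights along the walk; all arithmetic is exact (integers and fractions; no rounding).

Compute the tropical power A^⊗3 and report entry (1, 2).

A^⊗2:
  [9, 13, 12, 11, 10]
  [9, 14, 13, 11, 7]
  [4, 9, 11, 2, 12]
  [9, 11, 10, 11, 7]
  [-5, 4, 6, -8, 0]
A^⊗3:
  [15, 20, 19, 17, 18]
  [16, 21, 20, 18, 18]
  [14, 16, 15, 16, 13]
  [13, 18, 17, 15, 18]
  [9, 11, 10, 11, 7]
Key observation: the optimum is the walk 1->2->2->2, with weight 6 + 7 + 7 = 20.
Optimal value attained by: walk 1->2->2->2.
Answer: (A^⊗3)[1][2] = 20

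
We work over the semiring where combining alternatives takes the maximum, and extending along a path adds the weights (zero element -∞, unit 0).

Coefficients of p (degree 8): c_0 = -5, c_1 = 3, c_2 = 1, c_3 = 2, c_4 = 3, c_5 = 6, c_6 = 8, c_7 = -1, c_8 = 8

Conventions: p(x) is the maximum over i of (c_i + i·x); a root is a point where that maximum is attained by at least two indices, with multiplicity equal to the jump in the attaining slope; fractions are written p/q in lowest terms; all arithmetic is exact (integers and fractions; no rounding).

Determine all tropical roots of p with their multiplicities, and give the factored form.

hull edge (i=0, c=-5) to (i=1, c=3): slope 8, span 1
hull edge (i=1, c=3) to (i=6, c=8): slope 1, span 5
hull edge (i=6, c=8) to (i=8, c=8): slope 0, span 2
Factored form: p(x) = 8 ⊗ (x ⊕ (-8)) ⊗ (x ⊕ (-1)) ⊗ (x ⊕ (-1)) ⊗ (x ⊕ (-1)) ⊗ (x ⊕ (-1)) ⊗ (x ⊕ (-1)) ⊗ (x ⊕ 0) ⊗ (x ⊕ 0)
Answer: roots = -8 (mult 1), -1 (mult 5), 0 (mult 2)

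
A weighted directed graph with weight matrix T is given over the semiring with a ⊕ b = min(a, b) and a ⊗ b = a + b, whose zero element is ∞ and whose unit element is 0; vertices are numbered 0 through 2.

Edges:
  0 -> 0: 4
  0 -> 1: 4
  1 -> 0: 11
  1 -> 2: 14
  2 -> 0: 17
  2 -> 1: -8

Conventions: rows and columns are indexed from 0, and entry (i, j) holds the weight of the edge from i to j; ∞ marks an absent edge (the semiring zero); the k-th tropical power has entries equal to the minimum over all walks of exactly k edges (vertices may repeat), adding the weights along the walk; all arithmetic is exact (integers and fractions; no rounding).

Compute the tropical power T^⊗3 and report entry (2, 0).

T^⊗2:
  [8, 8, 18]
  [15, 6, ∞]
  [3, 21, 6]
T^⊗3:
  [12, 10, 22]
  [17, 19, 20]
  [7, -2, 35]
Key observation: the optimum is the walk 2->1->0->0, with weight (-8) + 11 + 4 = 7.
Optimal value attained by: walk 2->1->0->0.
Answer: (T^⊗3)[2][0] = 7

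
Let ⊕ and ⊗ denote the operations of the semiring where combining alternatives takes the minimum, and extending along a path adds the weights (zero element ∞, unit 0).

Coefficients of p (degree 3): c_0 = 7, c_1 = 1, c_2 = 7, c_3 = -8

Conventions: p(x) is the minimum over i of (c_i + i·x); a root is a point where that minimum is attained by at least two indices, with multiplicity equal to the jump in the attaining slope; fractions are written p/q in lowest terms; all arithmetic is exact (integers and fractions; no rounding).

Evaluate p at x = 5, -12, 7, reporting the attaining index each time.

p(5) = min(7+0·5=7, 1+1·5=6, 7+2·5=17, -8+3·5=7) = 6 (attained by i=1)
p(-12) = min(7+0·(-12)=7, 1+1·(-12)=-11, 7+2·(-12)=-17, -8+3·(-12)=-44) = -44 (attained by i=3)
p(7) = min(7+0·7=7, 1+1·7=8, 7+2·7=21, -8+3·7=13) = 7 (attained by i=0)
Answer: p(5) = 6; p(-12) = -44; p(7) = 7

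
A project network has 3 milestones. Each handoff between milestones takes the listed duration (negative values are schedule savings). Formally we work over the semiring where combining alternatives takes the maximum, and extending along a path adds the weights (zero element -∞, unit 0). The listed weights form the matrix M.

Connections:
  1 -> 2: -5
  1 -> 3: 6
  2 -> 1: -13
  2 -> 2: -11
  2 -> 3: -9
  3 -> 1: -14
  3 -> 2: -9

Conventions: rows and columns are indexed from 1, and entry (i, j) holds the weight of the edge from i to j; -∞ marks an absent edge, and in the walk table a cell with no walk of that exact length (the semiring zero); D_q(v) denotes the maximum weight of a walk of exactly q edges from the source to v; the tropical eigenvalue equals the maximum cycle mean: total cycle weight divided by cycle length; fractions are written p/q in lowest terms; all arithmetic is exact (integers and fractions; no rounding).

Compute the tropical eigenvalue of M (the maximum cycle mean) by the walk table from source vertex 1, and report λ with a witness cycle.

q=0: [0, -∞, -∞]
q=1: [-∞, -5, 6]
q=2: [-8, -3, -14]
q=3: [-16, -13, -2]
Optimal cycle mean attained by: cycle 1->3->1, total 6 + (-14), length 2.
Answer: λ = -4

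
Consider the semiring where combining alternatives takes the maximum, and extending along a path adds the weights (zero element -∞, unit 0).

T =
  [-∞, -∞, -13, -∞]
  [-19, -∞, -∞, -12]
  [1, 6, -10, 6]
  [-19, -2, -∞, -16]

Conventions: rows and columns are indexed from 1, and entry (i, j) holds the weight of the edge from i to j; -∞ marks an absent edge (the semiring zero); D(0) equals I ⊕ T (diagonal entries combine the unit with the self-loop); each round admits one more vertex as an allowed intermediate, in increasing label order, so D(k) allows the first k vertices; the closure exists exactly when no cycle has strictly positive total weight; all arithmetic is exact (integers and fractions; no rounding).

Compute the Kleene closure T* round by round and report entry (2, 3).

D(0):
  [0, -∞, -13, -∞]
  [-19, 0, -∞, -12]
  [1, 6, 0, 6]
  [-19, -2, -∞, 0]
D(1):
  [0, -∞, -13, -∞]
  [-19, 0, -32, -12]
  [1, 6, 0, 6]
  [-19, -2, -32, 0]
D(2):
  [0, -∞, -13, -∞]
  [-19, 0, -32, -12]
  [1, 6, 0, 6]
  [-19, -2, -32, 0]
D(3):
  [0, -7, -13, -7]
  [-19, 0, -32, -12]
  [1, 6, 0, 6]
  [-19, -2, -32, 0]
D(4):
  [0, -7, -13, -7]
  [-19, 0, -32, -12]
  [1, 6, 0, 6]
  [-19, -2, -32, 0]
Answer: T*[2][3] = -32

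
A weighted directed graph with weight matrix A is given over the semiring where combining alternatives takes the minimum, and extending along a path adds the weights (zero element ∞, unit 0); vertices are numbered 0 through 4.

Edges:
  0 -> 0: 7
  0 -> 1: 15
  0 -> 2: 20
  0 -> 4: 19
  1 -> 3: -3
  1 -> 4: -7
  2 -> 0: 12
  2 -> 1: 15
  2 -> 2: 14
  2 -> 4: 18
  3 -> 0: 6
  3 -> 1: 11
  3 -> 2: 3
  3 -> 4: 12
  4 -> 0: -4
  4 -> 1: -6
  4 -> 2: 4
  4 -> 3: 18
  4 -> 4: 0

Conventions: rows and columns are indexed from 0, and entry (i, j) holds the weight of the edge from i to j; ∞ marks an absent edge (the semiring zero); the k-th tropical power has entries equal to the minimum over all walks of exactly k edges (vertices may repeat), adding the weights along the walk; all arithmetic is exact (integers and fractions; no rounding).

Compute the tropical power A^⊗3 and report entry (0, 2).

A^⊗2:
  [14, 13, 23, 12, 8]
  [-11, -13, -3, 11, -7]
  [14, 12, 22, 12, 8]
  [8, 6, 16, 8, 4]
  [-4, -6, 4, -9, -13]
A^⊗3:
  [4, 2, 12, 10, 6]
  [-11, -13, -3, -16, -20]
  [4, 2, 12, 9, 5]
  [0, -2, 8, 3, -1]
  [-17, -19, -9, -9, -13]
Key observation: the optimum is the walk 0->1->4->2, with weight 15 + (-7) + 4 = 12.
Optimal value attained by: walk 0->1->4->2.
Answer: (A^⊗3)[0][2] = 12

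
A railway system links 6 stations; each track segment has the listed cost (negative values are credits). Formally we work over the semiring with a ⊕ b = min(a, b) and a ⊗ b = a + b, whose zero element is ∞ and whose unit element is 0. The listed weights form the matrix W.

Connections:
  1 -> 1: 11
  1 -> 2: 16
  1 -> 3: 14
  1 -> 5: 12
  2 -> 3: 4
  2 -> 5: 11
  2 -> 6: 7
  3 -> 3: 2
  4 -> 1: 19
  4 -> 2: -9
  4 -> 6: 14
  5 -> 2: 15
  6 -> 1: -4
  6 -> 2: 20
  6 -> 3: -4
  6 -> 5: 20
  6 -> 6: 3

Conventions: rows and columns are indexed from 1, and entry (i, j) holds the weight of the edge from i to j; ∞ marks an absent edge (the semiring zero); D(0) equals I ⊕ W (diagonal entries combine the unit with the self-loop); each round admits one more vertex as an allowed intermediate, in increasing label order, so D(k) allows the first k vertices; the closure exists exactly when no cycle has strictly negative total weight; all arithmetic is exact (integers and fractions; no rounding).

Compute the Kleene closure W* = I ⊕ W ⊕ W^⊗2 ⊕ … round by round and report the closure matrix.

D(0):
  [0, 16, 14, ∞, 12, ∞]
  [∞, 0, 4, ∞, 11, 7]
  [∞, ∞, 0, ∞, ∞, ∞]
  [19, -9, ∞, 0, ∞, 14]
  [∞, 15, ∞, ∞, 0, ∞]
  [-4, 20, -4, ∞, 20, 0]
D(1):
  [0, 16, 14, ∞, 12, ∞]
  [∞, 0, 4, ∞, 11, 7]
  [∞, ∞, 0, ∞, ∞, ∞]
  [19, -9, 33, 0, 31, 14]
  [∞, 15, ∞, ∞, 0, ∞]
  [-4, 12, -4, ∞, 8, 0]
D(2):
  [0, 16, 14, ∞, 12, 23]
  [∞, 0, 4, ∞, 11, 7]
  [∞, ∞, 0, ∞, ∞, ∞]
  [19, -9, -5, 0, 2, -2]
  [∞, 15, 19, ∞, 0, 22]
  [-4, 12, -4, ∞, 8, 0]
D(3):
  [0, 16, 14, ∞, 12, 23]
  [∞, 0, 4, ∞, 11, 7]
  [∞, ∞, 0, ∞, ∞, ∞]
  [19, -9, -5, 0, 2, -2]
  [∞, 15, 19, ∞, 0, 22]
  [-4, 12, -4, ∞, 8, 0]
D(4):
  [0, 16, 14, ∞, 12, 23]
  [∞, 0, 4, ∞, 11, 7]
  [∞, ∞, 0, ∞, ∞, ∞]
  [19, -9, -5, 0, 2, -2]
  [∞, 15, 19, ∞, 0, 22]
  [-4, 12, -4, ∞, 8, 0]
D(5):
  [0, 16, 14, ∞, 12, 23]
  [∞, 0, 4, ∞, 11, 7]
  [∞, ∞, 0, ∞, ∞, ∞]
  [19, -9, -5, 0, 2, -2]
  [∞, 15, 19, ∞, 0, 22]
  [-4, 12, -4, ∞, 8, 0]
D(6):
  [0, 16, 14, ∞, 12, 23]
  [3, 0, 3, ∞, 11, 7]
  [∞, ∞, 0, ∞, ∞, ∞]
  [-6, -9, -6, 0, 2, -2]
  [18, 15, 18, ∞, 0, 22]
  [-4, 12, -4, ∞, 8, 0]
Answer: W* = [[0, 16, 14, ∞, 12, 23], [3, 0, 3, ∞, 11, 7], [∞, ∞, 0, ∞, ∞, ∞], [-6, -9, -6, 0, 2, -2], [18, 15, 18, ∞, 0, 22], [-4, 12, -4, ∞, 8, 0]]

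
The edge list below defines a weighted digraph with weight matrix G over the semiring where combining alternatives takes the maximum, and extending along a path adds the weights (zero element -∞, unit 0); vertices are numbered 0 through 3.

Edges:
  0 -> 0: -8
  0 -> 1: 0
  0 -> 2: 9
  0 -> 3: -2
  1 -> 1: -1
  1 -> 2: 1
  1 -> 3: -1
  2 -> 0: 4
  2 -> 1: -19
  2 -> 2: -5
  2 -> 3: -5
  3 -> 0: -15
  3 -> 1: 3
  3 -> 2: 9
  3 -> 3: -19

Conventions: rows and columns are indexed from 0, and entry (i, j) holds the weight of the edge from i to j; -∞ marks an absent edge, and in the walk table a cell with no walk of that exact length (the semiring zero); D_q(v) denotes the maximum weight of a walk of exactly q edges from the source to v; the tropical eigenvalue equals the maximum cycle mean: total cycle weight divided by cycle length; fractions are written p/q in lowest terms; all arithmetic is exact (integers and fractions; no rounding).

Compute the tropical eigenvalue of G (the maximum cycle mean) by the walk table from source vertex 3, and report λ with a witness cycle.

q=0: [-∞, -∞, -∞, 0]
q=1: [-15, 3, 9, -19]
q=2: [13, 2, 4, 4]
q=3: [8, 13, 22, 11]
q=4: [26, 14, 20, 17]
Optimal cycle mean attained by: cycle 0->2->0, total 9 + 4, length 2.
Answer: λ = 13/2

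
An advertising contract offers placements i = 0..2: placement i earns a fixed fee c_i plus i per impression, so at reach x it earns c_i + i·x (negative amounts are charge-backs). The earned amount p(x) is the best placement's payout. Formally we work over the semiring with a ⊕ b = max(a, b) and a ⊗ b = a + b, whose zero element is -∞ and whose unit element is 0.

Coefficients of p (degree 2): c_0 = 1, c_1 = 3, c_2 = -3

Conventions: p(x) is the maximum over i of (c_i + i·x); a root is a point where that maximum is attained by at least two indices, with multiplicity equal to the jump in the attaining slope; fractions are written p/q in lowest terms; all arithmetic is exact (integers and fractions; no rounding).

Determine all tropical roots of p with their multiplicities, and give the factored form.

hull edge (i=0, c=1) to (i=1, c=3): slope 2, span 1
hull edge (i=1, c=3) to (i=2, c=-3): slope -6, span 1
Factored form: p(x) = -3 ⊗ (x ⊕ (-2)) ⊗ (x ⊕ 6)
Answer: roots = -2 (mult 1), 6 (mult 1)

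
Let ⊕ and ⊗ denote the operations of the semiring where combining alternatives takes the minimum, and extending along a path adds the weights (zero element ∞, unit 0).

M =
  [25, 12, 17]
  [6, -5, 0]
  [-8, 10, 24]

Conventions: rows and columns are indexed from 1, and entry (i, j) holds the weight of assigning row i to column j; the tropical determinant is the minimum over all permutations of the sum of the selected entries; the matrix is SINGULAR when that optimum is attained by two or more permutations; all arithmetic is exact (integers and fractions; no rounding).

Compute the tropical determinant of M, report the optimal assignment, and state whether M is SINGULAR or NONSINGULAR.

σ = (1, 2, 3): 25 + (-5) + 24 = 44
σ = (1, 3, 2): 25 + 0 + 10 = 35
σ = (2, 1, 3): 12 + 6 + 24 = 42
σ = (2, 3, 1): 12 + 0 + (-8) = 4
σ = (3, 1, 2): 17 + 6 + 10 = 33
σ = (3, 2, 1): 17 + (-5) + (-8) = 4
Optimal value attained by: σ = (2, 3, 1).
Answer: det⊕(M) = 4; verdict: SINGULAR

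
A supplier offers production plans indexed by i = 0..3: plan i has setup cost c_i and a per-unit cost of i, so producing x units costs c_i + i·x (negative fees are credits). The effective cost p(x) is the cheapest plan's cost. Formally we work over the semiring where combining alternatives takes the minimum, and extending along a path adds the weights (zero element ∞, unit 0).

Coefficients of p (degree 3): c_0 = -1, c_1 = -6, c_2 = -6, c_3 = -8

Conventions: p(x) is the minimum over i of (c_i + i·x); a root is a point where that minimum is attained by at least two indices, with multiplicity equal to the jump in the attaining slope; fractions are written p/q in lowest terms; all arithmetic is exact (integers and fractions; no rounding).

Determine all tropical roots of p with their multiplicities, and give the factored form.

hull edge (i=0, c=-1) to (i=1, c=-6): slope -5, span 1
hull edge (i=1, c=-6) to (i=3, c=-8): slope -1, span 2
Factored form: p(x) = -8 ⊗ (x ⊕ 1) ⊗ (x ⊕ 1) ⊗ (x ⊕ 5)
Answer: roots = 1 (mult 2), 5 (mult 1)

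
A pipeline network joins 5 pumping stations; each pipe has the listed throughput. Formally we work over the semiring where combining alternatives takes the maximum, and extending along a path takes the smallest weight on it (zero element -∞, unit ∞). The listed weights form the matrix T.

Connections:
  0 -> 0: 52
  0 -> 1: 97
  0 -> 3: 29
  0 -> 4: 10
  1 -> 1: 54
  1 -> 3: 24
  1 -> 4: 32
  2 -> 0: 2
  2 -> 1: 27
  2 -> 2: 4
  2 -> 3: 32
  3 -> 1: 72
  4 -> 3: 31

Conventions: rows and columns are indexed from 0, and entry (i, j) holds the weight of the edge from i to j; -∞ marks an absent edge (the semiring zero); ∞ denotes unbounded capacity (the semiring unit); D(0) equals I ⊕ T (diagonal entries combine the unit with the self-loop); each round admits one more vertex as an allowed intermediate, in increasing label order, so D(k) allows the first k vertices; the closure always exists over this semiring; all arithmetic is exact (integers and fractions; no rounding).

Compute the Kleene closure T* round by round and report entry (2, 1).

D(0):
  [∞, 97, -∞, 29, 10]
  [-∞, ∞, -∞, 24, 32]
  [2, 27, ∞, 32, -∞]
  [-∞, 72, -∞, ∞, -∞]
  [-∞, -∞, -∞, 31, ∞]
D(1):
  [∞, 97, -∞, 29, 10]
  [-∞, ∞, -∞, 24, 32]
  [2, 27, ∞, 32, 2]
  [-∞, 72, -∞, ∞, -∞]
  [-∞, -∞, -∞, 31, ∞]
D(2):
  [∞, 97, -∞, 29, 32]
  [-∞, ∞, -∞, 24, 32]
  [2, 27, ∞, 32, 27]
  [-∞, 72, -∞, ∞, 32]
  [-∞, -∞, -∞, 31, ∞]
D(3):
  [∞, 97, -∞, 29, 32]
  [-∞, ∞, -∞, 24, 32]
  [2, 27, ∞, 32, 27]
  [-∞, 72, -∞, ∞, 32]
  [-∞, -∞, -∞, 31, ∞]
D(4):
  [∞, 97, -∞, 29, 32]
  [-∞, ∞, -∞, 24, 32]
  [2, 32, ∞, 32, 32]
  [-∞, 72, -∞, ∞, 32]
  [-∞, 31, -∞, 31, ∞]
D(5):
  [∞, 97, -∞, 31, 32]
  [-∞, ∞, -∞, 31, 32]
  [2, 32, ∞, 32, 32]
  [-∞, 72, -∞, ∞, 32]
  [-∞, 31, -∞, 31, ∞]
Answer: T*[2][1] = 32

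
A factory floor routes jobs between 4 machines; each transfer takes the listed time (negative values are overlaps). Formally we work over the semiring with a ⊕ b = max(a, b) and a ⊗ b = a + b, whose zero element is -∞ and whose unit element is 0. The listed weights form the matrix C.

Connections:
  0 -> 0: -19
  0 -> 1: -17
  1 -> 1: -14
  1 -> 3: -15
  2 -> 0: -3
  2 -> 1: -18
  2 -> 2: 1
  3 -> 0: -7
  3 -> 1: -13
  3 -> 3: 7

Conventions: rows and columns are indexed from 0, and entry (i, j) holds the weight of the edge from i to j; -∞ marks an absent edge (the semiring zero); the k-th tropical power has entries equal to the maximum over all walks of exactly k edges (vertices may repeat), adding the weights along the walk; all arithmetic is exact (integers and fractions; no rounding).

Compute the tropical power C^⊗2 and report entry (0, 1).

C^⊗2:
  [-38, -31, -∞, -32]
  [-22, -28, -∞, -8]
  [-2, -17, 2, -33]
  [0, -6, -∞, 14]
Key observation: the optimum is the walk 0->1->1, with weight (-17) + (-14) = -31.
Optimal value attained by: walk 0->1->1.
Answer: (C^⊗2)[0][1] = -31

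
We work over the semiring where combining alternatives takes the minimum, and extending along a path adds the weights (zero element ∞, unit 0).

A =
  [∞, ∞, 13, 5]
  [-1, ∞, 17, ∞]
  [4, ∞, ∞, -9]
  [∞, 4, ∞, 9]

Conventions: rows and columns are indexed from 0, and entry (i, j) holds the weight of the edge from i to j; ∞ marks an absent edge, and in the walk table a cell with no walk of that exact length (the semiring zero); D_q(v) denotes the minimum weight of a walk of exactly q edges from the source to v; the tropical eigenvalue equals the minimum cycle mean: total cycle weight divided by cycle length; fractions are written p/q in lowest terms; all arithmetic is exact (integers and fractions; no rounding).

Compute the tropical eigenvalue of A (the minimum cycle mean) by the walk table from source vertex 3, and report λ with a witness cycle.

q=0: [∞, ∞, ∞, 0]
q=1: [∞, 4, ∞, 9]
q=2: [3, 13, 21, 18]
q=3: [12, 22, 16, 8]
q=4: [20, 12, 25, 7]
Optimal cycle mean attained by: cycle 0->2->3->1->0, total 13 + (-9) + 4 + (-1), length 4.
Answer: λ = 7/4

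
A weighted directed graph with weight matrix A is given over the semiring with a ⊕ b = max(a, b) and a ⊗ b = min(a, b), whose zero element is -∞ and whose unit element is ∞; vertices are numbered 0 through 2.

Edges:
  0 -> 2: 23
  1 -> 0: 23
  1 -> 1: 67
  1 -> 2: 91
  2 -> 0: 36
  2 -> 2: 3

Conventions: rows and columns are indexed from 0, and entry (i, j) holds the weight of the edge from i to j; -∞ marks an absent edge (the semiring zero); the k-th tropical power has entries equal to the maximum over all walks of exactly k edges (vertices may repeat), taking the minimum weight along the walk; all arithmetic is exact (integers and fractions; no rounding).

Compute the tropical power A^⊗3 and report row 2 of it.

A^⊗2:
  [23, -∞, 3]
  [36, 67, 67]
  [3, -∞, 23]
A^⊗3:
  [3, -∞, 23]
  [36, 67, 67]
  [23, -∞, 3]
Answer: row 2 of A^⊗3 = [23, -∞, 3]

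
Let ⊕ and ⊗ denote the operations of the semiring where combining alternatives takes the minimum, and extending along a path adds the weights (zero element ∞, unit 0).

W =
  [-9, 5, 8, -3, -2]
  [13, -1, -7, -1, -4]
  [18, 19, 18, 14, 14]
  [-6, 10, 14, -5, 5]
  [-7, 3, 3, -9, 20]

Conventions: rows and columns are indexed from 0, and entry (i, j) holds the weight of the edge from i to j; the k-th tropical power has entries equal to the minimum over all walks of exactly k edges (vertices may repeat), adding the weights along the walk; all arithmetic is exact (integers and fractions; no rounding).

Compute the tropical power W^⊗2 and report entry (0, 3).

W^⊗2:
  [-18, -4, -2, -12, -11]
  [-11, -2, -8, -13, -5]
  [7, 17, 12, 5, 15]
  [-15, -1, 2, -10, -8]
  [-16, -2, -4, -14, -9]
Key observation: the optimum is the walk 0->0->3, with weight (-9) + (-3) = -12.
Optimal value attained by: walk 0->0->3.
Answer: (W^⊗2)[0][3] = -12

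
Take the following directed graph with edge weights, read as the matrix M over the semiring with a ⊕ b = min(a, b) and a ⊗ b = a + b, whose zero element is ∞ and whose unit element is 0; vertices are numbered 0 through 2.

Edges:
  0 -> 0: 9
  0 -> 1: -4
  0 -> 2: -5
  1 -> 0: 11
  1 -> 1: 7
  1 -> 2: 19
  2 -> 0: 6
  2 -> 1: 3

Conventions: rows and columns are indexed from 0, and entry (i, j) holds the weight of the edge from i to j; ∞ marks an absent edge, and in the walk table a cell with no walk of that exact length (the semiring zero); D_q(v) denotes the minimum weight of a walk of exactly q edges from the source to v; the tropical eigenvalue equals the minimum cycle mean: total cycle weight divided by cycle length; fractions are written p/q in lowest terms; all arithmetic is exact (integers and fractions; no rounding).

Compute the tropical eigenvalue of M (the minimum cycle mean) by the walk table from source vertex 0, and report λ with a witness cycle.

q=0: [0, ∞, ∞]
q=1: [9, -4, -5]
q=2: [1, -2, 4]
q=3: [9, -3, -4]
Optimal cycle mean attained by: cycle 0->2->0, total (-5) + 6, length 2.
Answer: λ = 1/2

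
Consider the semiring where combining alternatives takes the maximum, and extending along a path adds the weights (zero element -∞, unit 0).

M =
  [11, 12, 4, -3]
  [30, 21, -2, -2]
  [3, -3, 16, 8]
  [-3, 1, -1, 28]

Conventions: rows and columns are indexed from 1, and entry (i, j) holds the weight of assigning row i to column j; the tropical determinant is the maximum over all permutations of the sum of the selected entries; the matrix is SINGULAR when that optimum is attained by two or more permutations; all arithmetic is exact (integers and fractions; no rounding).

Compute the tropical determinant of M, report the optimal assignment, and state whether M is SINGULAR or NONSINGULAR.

σ = (1, 2, 3, 4): 11 + 21 + 16 + 28 = 76
σ = (1, 2, 4, 3): 11 + 21 + 8 + (-1) = 39
σ = (1, 3, 2, 4): 11 + (-2) + (-3) + 28 = 34
σ = (1, 3, 4, 2): 11 + (-2) + 8 + 1 = 18
σ = (1, 4, 2, 3): 11 + (-2) + (-3) + (-1) = 5
σ = (1, 4, 3, 2): 11 + (-2) + 16 + 1 = 26
σ = (2, 1, 3, 4): 12 + 30 + 16 + 28 = 86
σ = (2, 1, 4, 3): 12 + 30 + 8 + (-1) = 49
σ = (2, 3, 1, 4): 12 + (-2) + 3 + 28 = 41
σ = (2, 3, 4, 1): 12 + (-2) + 8 + (-3) = 15
σ = (2, 4, 1, 3): 12 + (-2) + 3 + (-1) = 12
σ = (2, 4, 3, 1): 12 + (-2) + 16 + (-3) = 23
σ = (3, 1, 2, 4): 4 + 30 + (-3) + 28 = 59
σ = (3, 1, 4, 2): 4 + 30 + 8 + 1 = 43
σ = (3, 2, 1, 4): 4 + 21 + 3 + 28 = 56
σ = (3, 2, 4, 1): 4 + 21 + 8 + (-3) = 30
σ = (3, 4, 1, 2): 4 + (-2) + 3 + 1 = 6
σ = (3, 4, 2, 1): 4 + (-2) + (-3) + (-3) = -4
σ = (4, 1, 2, 3): (-3) + 30 + (-3) + (-1) = 23
σ = (4, 1, 3, 2): (-3) + 30 + 16 + 1 = 44
σ = (4, 2, 1, 3): (-3) + 21 + 3 + (-1) = 20
σ = (4, 2, 3, 1): (-3) + 21 + 16 + (-3) = 31
σ = (4, 3, 1, 2): (-3) + (-2) + 3 + 1 = -1
σ = (4, 3, 2, 1): (-3) + (-2) + (-3) + (-3) = -11
Optimal value attained by: σ = (2, 1, 3, 4).
Answer: det⊕(M) = 86; verdict: NONSINGULAR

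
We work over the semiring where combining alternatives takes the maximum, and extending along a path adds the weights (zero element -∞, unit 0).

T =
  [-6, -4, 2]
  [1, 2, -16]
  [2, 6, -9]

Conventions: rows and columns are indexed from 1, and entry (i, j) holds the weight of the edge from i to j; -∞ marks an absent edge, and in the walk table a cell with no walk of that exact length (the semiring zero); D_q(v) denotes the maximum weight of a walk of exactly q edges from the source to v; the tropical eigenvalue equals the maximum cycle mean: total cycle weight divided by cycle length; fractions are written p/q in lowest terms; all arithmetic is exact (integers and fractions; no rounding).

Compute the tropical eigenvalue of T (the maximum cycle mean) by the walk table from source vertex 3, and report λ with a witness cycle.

q=0: [-∞, -∞, 0]
q=1: [2, 6, -9]
q=2: [7, 8, 4]
q=3: [9, 10, 9]
Optimal cycle mean attained by: cycle 1->3->2->1, total 2 + 6 + 1, length 3.
Answer: λ = 3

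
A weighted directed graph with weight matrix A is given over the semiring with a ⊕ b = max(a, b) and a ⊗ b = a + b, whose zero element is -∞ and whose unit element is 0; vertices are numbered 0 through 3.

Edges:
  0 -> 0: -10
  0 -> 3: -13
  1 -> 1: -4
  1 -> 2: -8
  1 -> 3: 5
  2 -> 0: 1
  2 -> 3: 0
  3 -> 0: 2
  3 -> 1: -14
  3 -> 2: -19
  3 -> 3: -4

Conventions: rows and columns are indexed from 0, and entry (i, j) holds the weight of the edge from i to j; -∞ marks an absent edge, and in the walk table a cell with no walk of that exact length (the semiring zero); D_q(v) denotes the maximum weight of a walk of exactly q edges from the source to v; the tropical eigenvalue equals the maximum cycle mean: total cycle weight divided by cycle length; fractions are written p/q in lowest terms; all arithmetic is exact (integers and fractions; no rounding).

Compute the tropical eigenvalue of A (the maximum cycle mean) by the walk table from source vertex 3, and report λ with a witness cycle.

q=0: [-∞, -∞, -∞, 0]
q=1: [2, -14, -19, -4]
q=2: [-2, -18, -22, -8]
q=3: [-6, -22, -26, -12]
q=4: [-10, -26, -30, -16]
Optimal cycle mean attained by: cycle 1->1, total (-4), length 1.
Answer: λ = -4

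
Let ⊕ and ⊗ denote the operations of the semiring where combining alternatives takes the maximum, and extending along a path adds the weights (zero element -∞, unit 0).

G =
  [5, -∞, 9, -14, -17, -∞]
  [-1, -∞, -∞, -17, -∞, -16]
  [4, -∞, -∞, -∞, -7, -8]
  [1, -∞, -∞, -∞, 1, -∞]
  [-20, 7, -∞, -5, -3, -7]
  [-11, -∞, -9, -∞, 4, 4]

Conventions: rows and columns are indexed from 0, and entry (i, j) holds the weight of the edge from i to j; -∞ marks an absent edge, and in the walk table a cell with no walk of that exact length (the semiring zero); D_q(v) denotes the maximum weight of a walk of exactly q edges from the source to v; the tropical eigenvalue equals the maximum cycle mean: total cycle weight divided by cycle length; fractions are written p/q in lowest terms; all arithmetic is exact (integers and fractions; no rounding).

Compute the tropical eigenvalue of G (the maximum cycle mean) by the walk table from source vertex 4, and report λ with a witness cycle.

q=0: [-∞, -∞, -∞, -∞, 0, -∞]
q=1: [-20, 7, -∞, -5, -3, -7]
q=2: [6, 4, -11, -8, -3, -3]
q=3: [11, 4, 15, -8, 1, 1]
q=4: [19, 8, 20, -3, 8, 7]
q=5: [24, 15, 28, 5, 13, 12]
q=6: [32, 20, 33, 10, 21, 20]
Optimal cycle mean attained by: cycle 0->2->0, total 9 + 4, length 2.
Answer: λ = 13/2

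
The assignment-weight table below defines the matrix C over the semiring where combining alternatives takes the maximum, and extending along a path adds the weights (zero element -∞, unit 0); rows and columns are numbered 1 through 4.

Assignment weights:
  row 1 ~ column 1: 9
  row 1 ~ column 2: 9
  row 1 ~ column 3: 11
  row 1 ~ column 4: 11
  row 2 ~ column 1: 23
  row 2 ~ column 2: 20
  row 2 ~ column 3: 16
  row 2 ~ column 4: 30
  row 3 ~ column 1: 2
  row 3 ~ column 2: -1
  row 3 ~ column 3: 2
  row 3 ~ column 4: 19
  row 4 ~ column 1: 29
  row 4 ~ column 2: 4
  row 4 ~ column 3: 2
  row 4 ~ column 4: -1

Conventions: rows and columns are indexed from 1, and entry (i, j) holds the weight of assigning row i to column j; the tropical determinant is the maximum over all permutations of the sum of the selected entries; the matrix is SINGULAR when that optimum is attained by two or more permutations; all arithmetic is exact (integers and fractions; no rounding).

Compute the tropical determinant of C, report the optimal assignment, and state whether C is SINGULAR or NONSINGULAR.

σ = (1, 2, 3, 4): 9 + 20 + 2 + (-1) = 30
σ = (1, 2, 4, 3): 9 + 20 + 19 + 2 = 50
σ = (1, 3, 2, 4): 9 + 16 + (-1) + (-1) = 23
σ = (1, 3, 4, 2): 9 + 16 + 19 + 4 = 48
σ = (1, 4, 2, 3): 9 + 30 + (-1) + 2 = 40
σ = (1, 4, 3, 2): 9 + 30 + 2 + 4 = 45
σ = (2, 1, 3, 4): 9 + 23 + 2 + (-1) = 33
σ = (2, 1, 4, 3): 9 + 23 + 19 + 2 = 53
σ = (2, 3, 1, 4): 9 + 16 + 2 + (-1) = 26
σ = (2, 3, 4, 1): 9 + 16 + 19 + 29 = 73
σ = (2, 4, 1, 3): 9 + 30 + 2 + 2 = 43
σ = (2, 4, 3, 1): 9 + 30 + 2 + 29 = 70
σ = (3, 1, 2, 4): 11 + 23 + (-1) + (-1) = 32
σ = (3, 1, 4, 2): 11 + 23 + 19 + 4 = 57
σ = (3, 2, 1, 4): 11 + 20 + 2 + (-1) = 32
σ = (3, 2, 4, 1): 11 + 20 + 19 + 29 = 79
σ = (3, 4, 1, 2): 11 + 30 + 2 + 4 = 47
σ = (3, 4, 2, 1): 11 + 30 + (-1) + 29 = 69
σ = (4, 1, 2, 3): 11 + 23 + (-1) + 2 = 35
σ = (4, 1, 3, 2): 11 + 23 + 2 + 4 = 40
σ = (4, 2, 1, 3): 11 + 20 + 2 + 2 = 35
σ = (4, 2, 3, 1): 11 + 20 + 2 + 29 = 62
σ = (4, 3, 1, 2): 11 + 16 + 2 + 4 = 33
σ = (4, 3, 2, 1): 11 + 16 + (-1) + 29 = 55
Optimal value attained by: σ = (3, 2, 4, 1).
Answer: det⊕(C) = 79; verdict: NONSINGULAR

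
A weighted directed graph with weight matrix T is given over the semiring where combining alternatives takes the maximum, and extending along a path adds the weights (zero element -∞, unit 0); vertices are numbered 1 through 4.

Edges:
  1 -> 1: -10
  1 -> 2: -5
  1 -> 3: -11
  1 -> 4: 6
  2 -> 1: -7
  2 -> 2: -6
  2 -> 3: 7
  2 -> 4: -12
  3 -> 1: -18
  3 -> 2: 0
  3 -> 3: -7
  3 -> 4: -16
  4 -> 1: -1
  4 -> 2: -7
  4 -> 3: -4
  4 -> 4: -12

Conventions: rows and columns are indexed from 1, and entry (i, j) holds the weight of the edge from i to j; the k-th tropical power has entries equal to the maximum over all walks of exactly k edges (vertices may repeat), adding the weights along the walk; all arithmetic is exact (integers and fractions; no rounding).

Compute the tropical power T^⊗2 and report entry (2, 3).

T^⊗2:
  [5, -1, 2, -4]
  [-11, 7, 1, -1]
  [-7, -6, 7, -12]
  [-11, -4, 0, 5]
Key observation: the optimum is the walk 2->2->3, with weight (-6) + 7 = 1.
Optimal value attained by: walk 2->2->3.
Answer: (T^⊗2)[2][3] = 1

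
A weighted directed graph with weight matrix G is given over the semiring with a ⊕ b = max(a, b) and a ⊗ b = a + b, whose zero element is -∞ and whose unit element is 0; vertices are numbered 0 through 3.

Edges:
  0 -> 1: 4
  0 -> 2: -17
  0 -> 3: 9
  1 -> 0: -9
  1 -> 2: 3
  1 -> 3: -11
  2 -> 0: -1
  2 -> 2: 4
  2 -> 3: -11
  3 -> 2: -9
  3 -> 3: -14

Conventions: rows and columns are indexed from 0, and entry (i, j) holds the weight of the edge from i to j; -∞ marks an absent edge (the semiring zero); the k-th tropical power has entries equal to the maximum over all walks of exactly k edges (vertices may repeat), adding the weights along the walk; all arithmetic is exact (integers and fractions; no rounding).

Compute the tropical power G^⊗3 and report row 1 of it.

G^⊗2:
  [-5, -∞, 7, -5]
  [2, -5, 7, 0]
  [3, 3, 8, 8]
  [-10, -∞, -5, -20]
G^⊗3:
  [6, -1, 11, 4]
  [6, 6, 11, 11]
  [7, 7, 12, 12]
  [-6, -6, -1, -1]
Answer: row 1 of G^⊗3 = [6, 6, 11, 11]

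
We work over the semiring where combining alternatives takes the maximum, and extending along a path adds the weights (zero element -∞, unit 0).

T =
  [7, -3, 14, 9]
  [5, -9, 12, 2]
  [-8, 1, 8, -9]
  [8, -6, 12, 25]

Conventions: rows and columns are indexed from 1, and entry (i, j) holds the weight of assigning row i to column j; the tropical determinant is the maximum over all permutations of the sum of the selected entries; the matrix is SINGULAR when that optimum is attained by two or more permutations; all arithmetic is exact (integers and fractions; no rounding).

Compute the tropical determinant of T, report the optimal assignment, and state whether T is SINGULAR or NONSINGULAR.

σ = (1, 2, 3, 4): 7 + (-9) + 8 + 25 = 31
σ = (1, 2, 4, 3): 7 + (-9) + (-9) + 12 = 1
σ = (1, 3, 2, 4): 7 + 12 + 1 + 25 = 45
σ = (1, 3, 4, 2): 7 + 12 + (-9) + (-6) = 4
σ = (1, 4, 2, 3): 7 + 2 + 1 + 12 = 22
σ = (1, 4, 3, 2): 7 + 2 + 8 + (-6) = 11
σ = (2, 1, 3, 4): (-3) + 5 + 8 + 25 = 35
σ = (2, 1, 4, 3): (-3) + 5 + (-9) + 12 = 5
σ = (2, 3, 1, 4): (-3) + 12 + (-8) + 25 = 26
σ = (2, 3, 4, 1): (-3) + 12 + (-9) + 8 = 8
σ = (2, 4, 1, 3): (-3) + 2 + (-8) + 12 = 3
σ = (2, 4, 3, 1): (-3) + 2 + 8 + 8 = 15
σ = (3, 1, 2, 4): 14 + 5 + 1 + 25 = 45
σ = (3, 1, 4, 2): 14 + 5 + (-9) + (-6) = 4
σ = (3, 2, 1, 4): 14 + (-9) + (-8) + 25 = 22
σ = (3, 2, 4, 1): 14 + (-9) + (-9) + 8 = 4
σ = (3, 4, 1, 2): 14 + 2 + (-8) + (-6) = 2
σ = (3, 4, 2, 1): 14 + 2 + 1 + 8 = 25
σ = (4, 1, 2, 3): 9 + 5 + 1 + 12 = 27
σ = (4, 1, 3, 2): 9 + 5 + 8 + (-6) = 16
σ = (4, 2, 1, 3): 9 + (-9) + (-8) + 12 = 4
σ = (4, 2, 3, 1): 9 + (-9) + 8 + 8 = 16
σ = (4, 3, 1, 2): 9 + 12 + (-8) + (-6) = 7
σ = (4, 3, 2, 1): 9 + 12 + 1 + 8 = 30
Optimal value attained by: σ = (1, 3, 2, 4).
Answer: det⊕(T) = 45; verdict: SINGULAR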